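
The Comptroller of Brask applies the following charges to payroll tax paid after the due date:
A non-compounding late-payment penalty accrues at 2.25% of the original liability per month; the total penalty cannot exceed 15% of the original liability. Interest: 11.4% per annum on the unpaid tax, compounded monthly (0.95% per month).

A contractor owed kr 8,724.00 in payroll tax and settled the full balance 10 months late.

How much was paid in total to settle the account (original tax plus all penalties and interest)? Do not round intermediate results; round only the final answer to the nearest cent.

kr 10,897.72

Penalty (uncapped): 10 × 2.25% × kr 8,724.00 = kr 1,962.90; cap = 15% × kr 8,724.00 = kr 1,308.60 → penalty = kr 1,308.60
Interest: kr 8,724.00 × ((1 + 0.0095)^10 − 1) = kr 8,724.00 × 0.0991659… = kr 865.1230…
Total = kr 8,724.00 + kr 1,308.6000 + kr 865.1230… = kr 10,897.72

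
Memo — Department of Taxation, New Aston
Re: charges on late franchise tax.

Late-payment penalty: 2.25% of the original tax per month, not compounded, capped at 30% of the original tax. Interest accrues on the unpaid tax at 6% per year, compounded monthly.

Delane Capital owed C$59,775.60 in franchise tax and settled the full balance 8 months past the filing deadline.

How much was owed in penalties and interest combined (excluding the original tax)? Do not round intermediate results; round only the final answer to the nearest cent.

C$13,192.90

Penalty: 8 × 2.25% × C$59,775.60 = C$10,759.61… (below the 30% cap of C$17,932.68)
Interest (6%/yr ÷ 12 = 0.5%/month): C$59,775.60 × ((1 + 0.005)^8 − 1) = C$2,433.2880…
Penalties + interest = C$10,759.6080 + C$2,433.2880… = C$13,192.90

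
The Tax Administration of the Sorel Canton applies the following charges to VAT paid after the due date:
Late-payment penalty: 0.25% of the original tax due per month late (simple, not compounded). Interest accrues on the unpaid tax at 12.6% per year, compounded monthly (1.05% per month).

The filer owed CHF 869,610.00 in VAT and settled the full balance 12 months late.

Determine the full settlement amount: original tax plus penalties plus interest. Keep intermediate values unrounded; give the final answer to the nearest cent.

Late-payment penalty = 0.25% × CHF 869,610.00 × 12 mo = CHF 26,088.30
Interest: CHF 869,610.00 × ((1 + 0.0105)^12 − 1) = CHF 869,610.00 × 0.1335373… = CHF 116,125.3685…
Total = CHF 869,610.00 + CHF 26,088.3000 + CHF 116,125.3685… = CHF 1,011,823.67

CHF 1,011,823.67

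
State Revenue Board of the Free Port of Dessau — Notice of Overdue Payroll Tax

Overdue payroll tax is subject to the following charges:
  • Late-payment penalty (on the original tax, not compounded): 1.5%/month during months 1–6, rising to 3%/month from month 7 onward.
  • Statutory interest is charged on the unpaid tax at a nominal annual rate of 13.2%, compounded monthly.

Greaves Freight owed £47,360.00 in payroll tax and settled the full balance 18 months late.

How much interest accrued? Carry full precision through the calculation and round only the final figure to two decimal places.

£10,307.68

Interest (13.2%/yr ÷ 12 = 1.1%/month): £47,360.00 × ((1 + 0.011)^18 − 1) = £10,307.6819…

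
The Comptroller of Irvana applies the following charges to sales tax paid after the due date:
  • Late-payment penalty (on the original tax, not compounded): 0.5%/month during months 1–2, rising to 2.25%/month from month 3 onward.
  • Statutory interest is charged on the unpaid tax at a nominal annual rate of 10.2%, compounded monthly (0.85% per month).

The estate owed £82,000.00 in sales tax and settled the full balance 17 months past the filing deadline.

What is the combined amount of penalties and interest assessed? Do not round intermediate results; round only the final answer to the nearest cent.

Penalty, months 1–2: 2 × 0.5% × £82,000.00 = £820.00
Penalty, months 3–17: 15 × 2.25% × £82,000.00 = £27,675.00
Interest: £82,000.00 × ((1 + 0.0085)^17 − 1) = £82,000.00 × 0.1547563… = £12,690.0173…
Penalties + interest = £28,495.0000 + £12,690.0173… = £41,185.02

£41,185.02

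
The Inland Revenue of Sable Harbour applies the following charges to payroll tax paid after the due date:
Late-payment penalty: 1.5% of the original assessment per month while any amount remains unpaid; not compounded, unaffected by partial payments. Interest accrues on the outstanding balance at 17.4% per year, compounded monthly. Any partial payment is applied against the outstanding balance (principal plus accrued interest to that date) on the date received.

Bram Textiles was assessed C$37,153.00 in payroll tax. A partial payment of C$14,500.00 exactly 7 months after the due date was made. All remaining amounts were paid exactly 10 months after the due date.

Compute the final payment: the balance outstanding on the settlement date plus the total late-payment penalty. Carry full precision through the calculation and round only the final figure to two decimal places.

Monthly rate = 17.4% ÷ 12 = 1.45%
Balance at month 7: C$37,153.0000 × (1 + 0.0145)^7 = C$41,092.0916…
After C$14,500.00 payment: C$41,092.0916… − C$14,500.00 = C$26,592.0916…
Balance at month 10: C$26,592.0916… × (1 + 0.0145)^3 = C$27,765.7016…
Penalty: 10 × 1.5% × C$37,153.00 = C$5,572.95
Final settlement = outstanding balance + penalty = C$27,765.7016… + C$5,572.95 = C$33,338.65

C$33,338.65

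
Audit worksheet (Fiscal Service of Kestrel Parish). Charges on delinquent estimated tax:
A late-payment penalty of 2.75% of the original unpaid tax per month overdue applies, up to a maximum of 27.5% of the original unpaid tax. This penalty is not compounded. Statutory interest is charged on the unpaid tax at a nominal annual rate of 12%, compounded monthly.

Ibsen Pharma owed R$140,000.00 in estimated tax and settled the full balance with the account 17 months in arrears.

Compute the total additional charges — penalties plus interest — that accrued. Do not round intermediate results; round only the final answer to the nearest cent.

Penalty (uncapped): 17 × 2.75% × R$140,000.00 = R$65,450.00; cap = 27.5% × R$140,000.00 = R$38,500.00 → penalty = R$38,500.00
Interest (12%/yr ÷ 12 = 1%/month): R$140,000.00 × ((1 + 0.01)^17 − 1) = R$25,802.6204…
Penalties + interest = R$38,500.0000 + R$25,802.6204… = R$64,302.62

R$64,302.62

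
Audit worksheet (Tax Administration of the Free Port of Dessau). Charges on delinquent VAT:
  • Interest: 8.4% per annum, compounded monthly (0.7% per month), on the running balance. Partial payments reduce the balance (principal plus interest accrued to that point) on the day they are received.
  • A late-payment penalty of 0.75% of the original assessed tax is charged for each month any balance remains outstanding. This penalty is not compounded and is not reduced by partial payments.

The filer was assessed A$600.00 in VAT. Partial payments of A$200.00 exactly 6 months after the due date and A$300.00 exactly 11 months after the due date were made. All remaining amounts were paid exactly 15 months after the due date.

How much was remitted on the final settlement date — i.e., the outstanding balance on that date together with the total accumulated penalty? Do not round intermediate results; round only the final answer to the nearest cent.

Balance at month 6: A$600.0000 × (1 + 0.007)^6 = A$625.6451…
After A$200.00 payment: A$625.6451… − A$200.00 = A$425.6451…
Balance at month 11: A$425.6451… × (1 + 0.007)^5 = A$440.7527…
After A$300.00 payment: A$440.7527… − A$300.00 = A$140.7527…
Balance at month 15: A$140.7527… × (1 + 0.007)^4 = A$144.7354…
Penalty: 15 × 0.75% × A$600.00 = A$67.50
Final settlement = outstanding balance + penalty = A$144.7354… + A$67.50 = A$212.24

A$212.24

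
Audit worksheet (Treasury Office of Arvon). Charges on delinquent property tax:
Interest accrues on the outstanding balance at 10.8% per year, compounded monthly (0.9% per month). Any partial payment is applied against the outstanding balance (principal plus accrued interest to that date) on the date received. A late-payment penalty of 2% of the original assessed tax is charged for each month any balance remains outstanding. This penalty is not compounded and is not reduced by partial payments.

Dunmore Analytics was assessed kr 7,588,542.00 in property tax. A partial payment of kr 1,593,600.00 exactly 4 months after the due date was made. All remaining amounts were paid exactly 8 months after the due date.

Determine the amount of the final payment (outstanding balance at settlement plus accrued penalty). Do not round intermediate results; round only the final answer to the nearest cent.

Balance at month 4: kr 7,588,542.0000 × (1 + 0.009)^4 = kr 7,865,439.7214…
After kr 1,593,600.00 payment: kr 7,865,439.7214… − kr 1,593,600.00 = kr 6,271,839.7214…
Balance at month 8: kr 6,271,839.7214… × (1 + 0.009)^4 = kr 6,500,692.3953…
Penalty: 8 × 2% × kr 7,588,542.00 = kr 1,214,166.72
Final settlement = outstanding balance + penalty = kr 6,500,692.3953… + kr 1,214,166.72 = kr 7,714,859.12

kr 7,714,859.12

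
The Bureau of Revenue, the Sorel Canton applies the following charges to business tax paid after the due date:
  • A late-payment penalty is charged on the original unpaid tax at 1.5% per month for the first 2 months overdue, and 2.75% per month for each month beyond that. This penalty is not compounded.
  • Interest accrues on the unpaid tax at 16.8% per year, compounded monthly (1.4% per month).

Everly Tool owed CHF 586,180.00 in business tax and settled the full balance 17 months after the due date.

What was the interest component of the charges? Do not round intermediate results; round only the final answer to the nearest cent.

Interest: CHF 586,180.00 × ((1 + 0.014)^17 − 1) = CHF 586,180.00 × 0.2666168… = CHF 156,285.4202…

CHF 156,285.42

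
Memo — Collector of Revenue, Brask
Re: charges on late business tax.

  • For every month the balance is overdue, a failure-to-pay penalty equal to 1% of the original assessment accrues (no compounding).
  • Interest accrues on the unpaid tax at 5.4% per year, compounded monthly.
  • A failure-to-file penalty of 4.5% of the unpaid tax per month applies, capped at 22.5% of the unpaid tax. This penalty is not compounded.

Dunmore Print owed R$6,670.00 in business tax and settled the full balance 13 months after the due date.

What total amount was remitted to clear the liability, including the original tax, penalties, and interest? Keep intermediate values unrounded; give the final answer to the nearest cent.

R$9,438.76

Failure-to-file: 13 × 4.5% × R$6,670.00 = R$3,901.95, capped at 22.5% × R$6,670.00 = R$1,500.75
Failure-to-pay penalty = 1% × R$6,670.00 × 13 mo = R$867.10
Interest (5.4%/yr ÷ 12 = 0.45%/month): R$6,670.00 × ((1 + 0.0045)^13 − 1) = R$400.9061…
Total = R$6,670.00 + R$2,367.8500 + R$400.9061… = R$9,438.76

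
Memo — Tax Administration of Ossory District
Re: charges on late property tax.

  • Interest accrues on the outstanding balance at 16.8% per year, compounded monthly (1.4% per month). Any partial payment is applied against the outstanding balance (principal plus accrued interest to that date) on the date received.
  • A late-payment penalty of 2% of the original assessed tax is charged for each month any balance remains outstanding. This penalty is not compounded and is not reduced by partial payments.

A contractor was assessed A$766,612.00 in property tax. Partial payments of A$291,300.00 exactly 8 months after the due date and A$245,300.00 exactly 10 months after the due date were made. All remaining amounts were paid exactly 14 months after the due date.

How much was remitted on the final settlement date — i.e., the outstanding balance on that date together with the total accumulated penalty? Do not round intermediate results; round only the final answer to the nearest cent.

A$570,018.88

Balance at month 8: A$766,612.0000 × (1 + 0.014)^8 = A$856,799.5961…
After A$291,300.00 payment: A$856,799.5961… − A$291,300.00 = A$565,499.5961…
Balance at month 10: A$565,499.5961… × (1 + 0.014)^2 = A$581,444.4227…
After A$245,300.00 payment: A$581,444.4227… − A$245,300.00 = A$336,144.4227…
Balance at month 14: A$336,144.4227… × (1 + 0.014)^4 = A$355,367.5186…
Penalty: 14 × 2% × A$766,612.00 = A$214,651.36
Final settlement = outstanding balance + penalty = A$355,367.5186… + A$214,651.36 = A$570,018.88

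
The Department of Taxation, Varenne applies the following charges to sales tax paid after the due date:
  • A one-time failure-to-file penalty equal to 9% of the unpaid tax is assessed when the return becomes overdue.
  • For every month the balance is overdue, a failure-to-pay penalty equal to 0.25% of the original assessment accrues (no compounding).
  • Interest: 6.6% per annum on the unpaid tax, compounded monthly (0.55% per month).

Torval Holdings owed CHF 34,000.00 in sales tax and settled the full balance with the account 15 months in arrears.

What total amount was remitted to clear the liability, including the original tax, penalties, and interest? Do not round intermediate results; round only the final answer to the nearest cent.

Failure-to-file penalty: 9% × CHF 34,000.00 = CHF 3,060.00
Failure-to-pay penalty = 0.25% × CHF 34,000.00 × 15 mo = CHF 1,275.00
Interest: CHF 34,000.00 × ((1 + 0.0055)^15 − 1) = CHF 34,000.00 × 0.0857532… = CHF 2,915.6093…
Total = CHF 34,000.00 + CHF 4,335.0000 + CHF 2,915.6093… = CHF 41,250.61

CHF 41,250.61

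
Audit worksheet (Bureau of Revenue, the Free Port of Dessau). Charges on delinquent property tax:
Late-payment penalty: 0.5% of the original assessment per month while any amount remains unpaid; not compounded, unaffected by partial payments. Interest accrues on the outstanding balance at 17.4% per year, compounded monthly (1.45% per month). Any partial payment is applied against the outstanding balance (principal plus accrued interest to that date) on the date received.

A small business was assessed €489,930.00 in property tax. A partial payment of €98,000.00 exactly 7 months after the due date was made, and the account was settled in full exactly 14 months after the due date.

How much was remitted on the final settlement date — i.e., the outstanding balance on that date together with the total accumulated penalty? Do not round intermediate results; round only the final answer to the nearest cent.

€525,230.29

Balance at month 7: €489,930.0000 × (1 + 0.0145)^7 = €541,874.0995…
After €98,000.00 payment: €541,874.0995… − €98,000.00 = €443,874.0995…
Balance at month 14: €443,874.0995… × (1 + 0.0145)^7 = €490,935.1907…
Penalty: 14 × 0.5% × €489,930.00 = €34,295.10
Final settlement = outstanding balance + penalty = €490,935.1907… + €34,295.10 = €525,230.29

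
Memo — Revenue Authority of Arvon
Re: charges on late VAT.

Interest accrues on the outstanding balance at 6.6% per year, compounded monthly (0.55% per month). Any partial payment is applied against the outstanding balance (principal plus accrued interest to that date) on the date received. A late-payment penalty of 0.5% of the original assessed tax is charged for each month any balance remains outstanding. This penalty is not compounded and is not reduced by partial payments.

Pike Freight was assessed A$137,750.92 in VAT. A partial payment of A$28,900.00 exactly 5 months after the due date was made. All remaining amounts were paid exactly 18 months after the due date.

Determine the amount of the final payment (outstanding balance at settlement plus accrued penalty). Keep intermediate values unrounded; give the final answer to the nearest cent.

A$133,406.55

Balance at month 5: A$137,750.9200 × (1 + 0.0055)^5 = A$141,580.9698…
After A$28,900.00 payment: A$141,580.9698… − A$28,900.00 = A$112,680.9698…
Balance at month 18: A$112,680.9698… × (1 + 0.0055)^13 = A$121,008.9660…
Penalty: 18 × 0.5% × A$137,750.92 = A$12,397.58…
Final settlement = outstanding balance + penalty = A$121,008.9660… + A$12,397.58… = A$133,406.55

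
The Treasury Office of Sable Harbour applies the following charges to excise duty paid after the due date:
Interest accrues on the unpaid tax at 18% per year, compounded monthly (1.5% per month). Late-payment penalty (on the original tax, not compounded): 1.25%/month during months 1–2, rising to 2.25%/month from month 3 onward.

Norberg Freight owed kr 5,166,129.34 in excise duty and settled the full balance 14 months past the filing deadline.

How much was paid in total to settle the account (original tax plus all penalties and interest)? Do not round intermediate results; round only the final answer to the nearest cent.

kr 7,887,417.58

Penalty, months 1–2: 2 × 1.25% × kr 5,166,129.34 = kr 129,153.23…
Penalty, months 3–14: 12 × 2.25% × kr 5,166,129.34 = kr 1,394,854.92…
Interest: kr 5,166,129.34 × ((1 + 0.015)^14 − 1) = kr 5,166,129.34 × 0.2317557… = kr 1,197,280.0801…
Total = kr 5,166,129.34 + kr 1,524,008.1553 + kr 1,197,280.0801… = kr 7,887,417.58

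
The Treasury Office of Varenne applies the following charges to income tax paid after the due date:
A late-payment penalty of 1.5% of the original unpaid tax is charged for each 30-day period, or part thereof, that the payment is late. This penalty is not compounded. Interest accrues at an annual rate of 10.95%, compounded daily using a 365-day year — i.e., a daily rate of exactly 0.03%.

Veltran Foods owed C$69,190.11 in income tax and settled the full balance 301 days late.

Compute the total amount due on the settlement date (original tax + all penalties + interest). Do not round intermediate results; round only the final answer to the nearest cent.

C$87,144.10

Penalty periods: ⌈301/30⌉ = 11; penalty = 11 × 1.5% × C$69,190.11 = C$11,416.37…
Interest: C$69,190.11 × ((1 + 0.0003)^301 − 1) = C$69,190.11 × 0.09448776… = C$6,537.6187…
Total = C$69,190.11 + C$11,416.3682… + C$6,537.6187… = C$87,144.10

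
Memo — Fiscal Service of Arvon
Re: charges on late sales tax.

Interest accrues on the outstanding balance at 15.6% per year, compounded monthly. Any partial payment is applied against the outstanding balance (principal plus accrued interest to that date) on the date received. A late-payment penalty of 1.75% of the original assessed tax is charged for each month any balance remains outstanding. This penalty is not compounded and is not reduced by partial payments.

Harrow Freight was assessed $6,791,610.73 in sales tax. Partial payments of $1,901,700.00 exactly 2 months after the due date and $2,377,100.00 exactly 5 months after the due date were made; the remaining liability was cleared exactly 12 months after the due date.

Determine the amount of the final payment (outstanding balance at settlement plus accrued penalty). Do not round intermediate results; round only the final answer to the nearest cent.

Monthly rate = 15.6% ÷ 12 = 1.3%
Balance at month 2: $6,791,610.7300 × (1 + 0.013)^2 = $6,969,340.3912…
After $1,901,700.00 payment: $6,969,340.3912… − $1,901,700.00 = $5,067,640.3912…
Balance at month 5: $5,067,640.3912… × (1 + 0.013)^3 = $5,267,858.7937…
After $2,377,100.00 payment: $5,267,858.7937… − $2,377,100.00 = $2,890,758.7937…
Balance at month 12: $2,890,758.7937… × (1 + 0.013)^7 = $3,164,302.3442…
Penalty: 12 × 1.75% × $6,791,610.73 = $1,426,238.25…
Final settlement = outstanding balance + penalty = $3,164,302.3442… + $1,426,238.25… = $4,590,540.60

$4,590,540.60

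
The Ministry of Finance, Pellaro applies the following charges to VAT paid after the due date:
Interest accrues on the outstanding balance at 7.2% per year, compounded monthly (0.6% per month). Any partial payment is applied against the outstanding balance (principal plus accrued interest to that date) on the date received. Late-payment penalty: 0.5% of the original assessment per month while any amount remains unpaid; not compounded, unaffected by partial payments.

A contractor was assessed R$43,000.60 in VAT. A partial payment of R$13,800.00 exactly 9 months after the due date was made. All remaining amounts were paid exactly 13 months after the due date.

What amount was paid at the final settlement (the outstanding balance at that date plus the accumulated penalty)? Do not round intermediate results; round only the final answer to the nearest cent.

Balance at month 9: R$43,000.6000 × (1 + 0.006)^9 = R$45,379.1484…
After R$13,800.00 payment: R$45,379.1484… − R$13,800.00 = R$31,579.1484…
Balance at month 13: R$31,579.1484… × (1 + 0.006)^4 = R$32,343.8964…
Penalty: 13 × 0.5% × R$43,000.60 = R$2,795.04…
Final settlement = outstanding balance + penalty = R$32,343.8964… + R$2,795.04… = R$35,138.94

R$35,138.94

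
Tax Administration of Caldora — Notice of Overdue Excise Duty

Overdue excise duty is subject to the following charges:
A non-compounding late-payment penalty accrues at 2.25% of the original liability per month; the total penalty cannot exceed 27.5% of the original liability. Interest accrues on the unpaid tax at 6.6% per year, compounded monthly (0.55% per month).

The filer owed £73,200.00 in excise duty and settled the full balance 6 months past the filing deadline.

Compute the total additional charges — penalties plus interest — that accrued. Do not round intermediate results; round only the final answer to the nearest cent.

Penalty: 6 × 2.25% × £73,200.00 = £9,882.00 (below the 27.5% cap of £20,130.00)
Interest: £73,200.00 × ((1 + 0.0055)^6 − 1) = £73,200.00 × 0.0334571… = £2,449.0591…
Penalties + interest = £9,882.0000 + £2,449.0591… = £12,331.06

£12,331.06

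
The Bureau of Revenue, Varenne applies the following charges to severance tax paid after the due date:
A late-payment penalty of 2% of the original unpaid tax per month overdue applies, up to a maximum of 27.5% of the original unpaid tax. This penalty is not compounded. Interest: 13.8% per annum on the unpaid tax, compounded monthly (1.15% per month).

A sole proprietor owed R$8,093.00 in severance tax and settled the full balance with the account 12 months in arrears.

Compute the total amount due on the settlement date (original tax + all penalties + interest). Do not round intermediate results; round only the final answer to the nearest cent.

R$11,225.57

Penalty: 12 × 2% × R$8,093.00 = R$1,942.32 (below the 27.5% cap of R$2,225.58…)
Interest: R$8,093.00 × ((1 + 0.0115)^12 − 1) = R$8,093.00 × 0.1470719… = R$1,190.2530…
Total = R$8,093.00 + R$1,942.3200 + R$1,190.2530… = R$11,225.57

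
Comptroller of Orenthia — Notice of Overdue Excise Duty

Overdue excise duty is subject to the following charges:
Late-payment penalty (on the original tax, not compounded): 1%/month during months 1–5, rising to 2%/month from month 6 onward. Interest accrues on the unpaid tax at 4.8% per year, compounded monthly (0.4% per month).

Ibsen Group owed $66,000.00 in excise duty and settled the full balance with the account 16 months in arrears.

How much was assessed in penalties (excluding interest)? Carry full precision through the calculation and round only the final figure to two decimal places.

Penalty, months 1–5: 5 × 1% × $66,000.00 = $3,300.00
Penalty, months 6–16: 11 × 2% × $66,000.00 = $14,520.00
Total penalty = $3,300.00 + $14,520.00 = $17,820.00

$17,820.00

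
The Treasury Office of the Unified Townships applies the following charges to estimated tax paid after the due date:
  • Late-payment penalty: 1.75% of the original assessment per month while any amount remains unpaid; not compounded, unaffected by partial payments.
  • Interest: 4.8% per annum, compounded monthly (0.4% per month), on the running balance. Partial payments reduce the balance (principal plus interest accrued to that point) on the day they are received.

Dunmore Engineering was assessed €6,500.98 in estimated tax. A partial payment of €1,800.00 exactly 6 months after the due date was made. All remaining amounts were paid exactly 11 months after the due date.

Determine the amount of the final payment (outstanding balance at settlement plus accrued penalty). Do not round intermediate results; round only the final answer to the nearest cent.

Balance at month 6: €6,500.9800 × (1 + 0.004)^6 = €6,658.5721…
After €1,800.00 payment: €6,658.5721… − €1,800.00 = €4,858.5721…
Balance at month 11: €4,858.5721… × (1 + 0.004)^5 = €4,956.5240…
Penalty: 11 × 1.75% × €6,500.98 = €1,251.44…
Final settlement = outstanding balance + penalty = €4,956.5240… + €1,251.44… = €6,207.96

€6,207.96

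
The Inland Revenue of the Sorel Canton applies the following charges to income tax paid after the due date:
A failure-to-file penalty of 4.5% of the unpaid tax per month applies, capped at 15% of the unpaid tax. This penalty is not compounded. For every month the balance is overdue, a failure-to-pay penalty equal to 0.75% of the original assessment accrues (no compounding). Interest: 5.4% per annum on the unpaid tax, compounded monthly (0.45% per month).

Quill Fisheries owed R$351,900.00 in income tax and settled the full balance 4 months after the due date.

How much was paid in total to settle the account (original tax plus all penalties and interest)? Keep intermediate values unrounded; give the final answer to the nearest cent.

Failure-to-file: 4 × 4.5% × R$351,900.00 = R$63,342.00, capped at 15% × R$351,900.00 = R$52,785.00
Failure-to-pay penalty: 4 × 0.75% × R$351,900.00 = R$10,557.00
Interest: R$351,900.00 × ((1 + 0.0045)^4 − 1) = R$351,900.00 × 0.0181219… = R$6,377.0843…
Total = R$351,900.00 + R$63,342.0000 + R$6,377.0843… = R$421,619.08

R$421,619.08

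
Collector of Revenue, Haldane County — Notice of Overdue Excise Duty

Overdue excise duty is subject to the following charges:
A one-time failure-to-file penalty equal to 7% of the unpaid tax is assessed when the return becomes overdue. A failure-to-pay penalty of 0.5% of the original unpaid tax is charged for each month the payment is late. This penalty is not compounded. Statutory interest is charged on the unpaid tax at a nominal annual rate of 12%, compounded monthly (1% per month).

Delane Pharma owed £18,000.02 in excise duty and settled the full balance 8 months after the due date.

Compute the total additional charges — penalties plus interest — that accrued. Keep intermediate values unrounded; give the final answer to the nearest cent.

£3,471.42

Failure-to-file penalty: 7% × £18,000.02 = £1,260.00…
Failure-to-pay penalty: 8 × 0.5% × £18,000.02 = £720.00…
Interest: £18,000.02 × ((1 + 0.01)^8 − 1) = £18,000.02 × 0.0828567… = £1,491.4224…
Penalties + interest = £1,980.0022 + £1,491.4224… = £3,471.42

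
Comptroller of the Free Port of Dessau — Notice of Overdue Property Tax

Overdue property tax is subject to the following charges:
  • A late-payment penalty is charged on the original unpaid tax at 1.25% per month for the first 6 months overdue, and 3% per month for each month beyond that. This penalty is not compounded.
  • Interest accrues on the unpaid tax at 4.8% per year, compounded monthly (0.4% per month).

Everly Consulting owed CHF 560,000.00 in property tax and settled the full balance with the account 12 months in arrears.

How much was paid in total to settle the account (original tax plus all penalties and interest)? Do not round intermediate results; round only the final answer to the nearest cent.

Penalty, months 1–6: 6 × 1.25% × CHF 560,000.00 = CHF 42,000.00
Penalty, months 7–12: 6 × 3% × CHF 560,000.00 = CHF 100,800.00
Interest: CHF 560,000.00 × ((1 + 0.004)^12 − 1) = CHF 560,000.00 × 0.0490702… = CHF 27,479.3162…
Total = CHF 560,000.00 + CHF 142,800.0000 + CHF 27,479.3162… = CHF 730,279.32

CHF 730,279.32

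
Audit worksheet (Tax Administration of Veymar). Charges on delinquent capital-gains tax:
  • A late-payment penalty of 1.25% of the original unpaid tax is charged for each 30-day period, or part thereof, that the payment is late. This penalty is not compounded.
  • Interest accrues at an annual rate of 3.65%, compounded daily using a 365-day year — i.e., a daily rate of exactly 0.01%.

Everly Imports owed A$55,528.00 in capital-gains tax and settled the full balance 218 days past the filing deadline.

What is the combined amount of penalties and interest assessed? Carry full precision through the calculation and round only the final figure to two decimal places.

A$6,776.54

Penalty periods: ⌈218/30⌉ = 8; penalty = 8 × 1.25% × A$55,528.00 = A$5,552.80
Interest: A$55,528.00 × ((1 + 0.0001)^218 − 1) = A$55,528.00 × 0.02203824… = A$1,223.7395…
Penalties + interest = A$5,552.8000 + A$1,223.7395… = A$6,776.54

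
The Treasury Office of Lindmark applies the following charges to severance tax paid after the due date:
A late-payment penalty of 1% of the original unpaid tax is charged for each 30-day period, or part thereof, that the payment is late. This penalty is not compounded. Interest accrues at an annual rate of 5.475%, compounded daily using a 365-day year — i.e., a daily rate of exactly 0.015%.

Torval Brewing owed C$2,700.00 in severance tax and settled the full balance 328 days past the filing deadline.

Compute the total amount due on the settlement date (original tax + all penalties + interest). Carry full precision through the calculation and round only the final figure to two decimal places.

C$3,133.15

Penalty periods: ⌈328/30⌉ = 11; penalty = 11 × 1% × C$2,700.00 = C$297.00
Interest: C$2,700.00 × ((1 + 0.00015)^328 − 1) = C$2,700.00 × 0.05042654… = C$136.1517…
Total = C$2,700.00 + C$297.0000 + C$136.1517… = C$3,133.15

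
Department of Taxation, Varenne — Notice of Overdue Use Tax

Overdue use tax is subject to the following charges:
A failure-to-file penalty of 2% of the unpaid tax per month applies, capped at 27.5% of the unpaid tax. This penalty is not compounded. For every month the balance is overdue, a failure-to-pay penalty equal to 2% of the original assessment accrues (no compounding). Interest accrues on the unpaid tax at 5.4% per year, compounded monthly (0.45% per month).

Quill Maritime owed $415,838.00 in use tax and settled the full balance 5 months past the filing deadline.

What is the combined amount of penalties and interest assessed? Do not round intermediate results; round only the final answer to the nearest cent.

Failure-to-file: 5 × 2% × $415,838.00 = $41,583.80 (under the 27.5% cap)
Failure-to-pay penalty = 2% × $415,838.00 × 5 mo = $41,583.80
Interest: $415,838.00 × ((1 + 0.0045)^5 − 1) = $415,838.00 × 0.0227034… = $9,440.9420…
Penalties + interest = $83,167.6000 + $9,440.9420… = $92,608.54

$92,608.54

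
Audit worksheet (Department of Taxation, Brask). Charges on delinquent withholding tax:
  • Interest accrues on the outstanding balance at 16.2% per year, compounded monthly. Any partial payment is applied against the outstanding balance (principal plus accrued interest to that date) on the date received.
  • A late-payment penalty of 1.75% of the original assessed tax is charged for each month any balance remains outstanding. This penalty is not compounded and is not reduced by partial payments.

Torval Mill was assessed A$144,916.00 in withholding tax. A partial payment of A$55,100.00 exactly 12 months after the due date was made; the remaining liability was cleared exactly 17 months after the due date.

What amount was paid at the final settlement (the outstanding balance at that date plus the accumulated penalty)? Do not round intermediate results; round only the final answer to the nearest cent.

Monthly rate = 16.2% ÷ 12 = 1.35%
Balance at month 12: A$144,916.0000 × (1 + 0.0135)^12 = A$170,216.3895…
After A$55,100.00 payment: A$170,216.3895… − A$55,100.00 = A$115,116.3895…
Balance at month 17: A$115,116.3895… × (1 + 0.0135)^5 = A$123,099.3969…
Penalty: 17 × 1.75% × A$144,916.00 = A$43,112.51
Final settlement = outstanding balance + penalty = A$123,099.3969… + A$43,112.51 = A$166,211.91

A$166,211.91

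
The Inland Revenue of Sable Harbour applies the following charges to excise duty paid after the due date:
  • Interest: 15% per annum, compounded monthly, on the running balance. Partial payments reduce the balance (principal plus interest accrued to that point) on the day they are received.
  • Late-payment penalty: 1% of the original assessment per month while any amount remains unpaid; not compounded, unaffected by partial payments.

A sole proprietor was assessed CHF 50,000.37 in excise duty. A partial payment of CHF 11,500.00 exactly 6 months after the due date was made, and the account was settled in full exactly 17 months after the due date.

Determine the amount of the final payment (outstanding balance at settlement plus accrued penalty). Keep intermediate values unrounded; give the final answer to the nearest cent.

CHF 57,073.55

Monthly rate = 15% ÷ 12 = 1.25%
Balance at month 6: CHF 50,000.3700 × (1 + 0.0125)^6 = CHF 53,869.5577…
After CHF 11,500.00 payment: CHF 53,869.5577… − CHF 11,500.00 = CHF 42,369.5577…
Balance at month 17: CHF 42,369.5577… × (1 + 0.0125)^11 = CHF 48,573.4869…
Penalty: 17 × 1% × CHF 50,000.37 = CHF 8,500.06…
Final settlement = outstanding balance + penalty = CHF 48,573.4869… + CHF 8,500.06… = CHF 57,073.55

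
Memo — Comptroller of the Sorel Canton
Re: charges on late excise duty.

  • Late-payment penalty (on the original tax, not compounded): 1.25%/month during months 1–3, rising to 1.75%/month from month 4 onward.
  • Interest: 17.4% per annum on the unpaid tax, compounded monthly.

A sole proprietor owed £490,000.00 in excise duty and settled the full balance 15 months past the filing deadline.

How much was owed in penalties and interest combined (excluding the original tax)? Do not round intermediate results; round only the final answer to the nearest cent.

Penalty, months 1–3: 3 × 1.25% × £490,000.00 = £18,375.00
Penalty, months 4–15: 12 × 1.75% × £490,000.00 = £102,900.00
Interest (17.4%/yr ÷ 12 = 1.45%/month): £490,000.00 × ((1 + 0.0145)^15 − 1) = £118,102.5864…
Penalties + interest = £121,275.0000 + £118,102.5864… = £239,377.59

£239,377.59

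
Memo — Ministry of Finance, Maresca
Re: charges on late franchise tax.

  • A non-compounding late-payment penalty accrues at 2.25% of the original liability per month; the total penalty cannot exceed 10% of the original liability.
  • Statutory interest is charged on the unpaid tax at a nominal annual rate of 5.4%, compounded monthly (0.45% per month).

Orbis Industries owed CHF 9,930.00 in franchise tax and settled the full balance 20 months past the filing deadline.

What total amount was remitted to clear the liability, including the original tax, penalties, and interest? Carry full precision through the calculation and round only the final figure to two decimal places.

CHF 11,855.96

Penalty (uncapped): 20 × 2.25% × CHF 9,930.00 = CHF 4,468.50; cap = 10% × CHF 9,930.00 = CHF 993.00 → penalty = CHF 993.00
Interest: CHF 9,930.00 × ((1 + 0.0045)^20 − 1) = CHF 9,930.00 × 0.0939534… = CHF 932.9572…
Total = CHF 9,930.00 + CHF 993.0000 + CHF 932.9572… = CHF 11,855.96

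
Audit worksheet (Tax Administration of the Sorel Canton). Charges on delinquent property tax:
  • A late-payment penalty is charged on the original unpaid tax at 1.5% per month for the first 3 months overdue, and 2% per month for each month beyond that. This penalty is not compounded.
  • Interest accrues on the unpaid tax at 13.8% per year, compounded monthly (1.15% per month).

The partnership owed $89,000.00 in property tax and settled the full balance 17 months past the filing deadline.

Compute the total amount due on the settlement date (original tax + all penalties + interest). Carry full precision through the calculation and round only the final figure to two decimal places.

$137,021.12

Penalty, months 1–3: 3 × 1.5% × $89,000.00 = $4,005.00
Penalty, months 4–17: 14 × 2% × $89,000.00 = $24,920.00
Interest: $89,000.00 × ((1 + 0.0115)^17 − 1) = $89,000.00 × 0.2145631… = $19,096.1155…
Total = $89,000.00 + $28,925.0000 + $19,096.1155… = $137,021.12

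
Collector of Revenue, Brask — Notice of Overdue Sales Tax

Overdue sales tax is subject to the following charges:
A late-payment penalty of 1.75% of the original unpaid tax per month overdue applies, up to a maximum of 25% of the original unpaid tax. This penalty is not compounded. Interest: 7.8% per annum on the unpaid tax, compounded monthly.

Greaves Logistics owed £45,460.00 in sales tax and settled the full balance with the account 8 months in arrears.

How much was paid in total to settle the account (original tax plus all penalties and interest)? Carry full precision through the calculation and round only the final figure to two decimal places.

£54,242.80

Penalty: 8 × 1.75% × £45,460.00 = £6,364.40 (below the 25% cap of £11,365.00)
Interest (7.8%/yr ÷ 12 = 0.65%/month): £45,460.00 × ((1 + 0.0065)^8 − 1) = £2,418.4040…
Total = £45,460.00 + £6,364.4000 + £2,418.4040… = £54,242.80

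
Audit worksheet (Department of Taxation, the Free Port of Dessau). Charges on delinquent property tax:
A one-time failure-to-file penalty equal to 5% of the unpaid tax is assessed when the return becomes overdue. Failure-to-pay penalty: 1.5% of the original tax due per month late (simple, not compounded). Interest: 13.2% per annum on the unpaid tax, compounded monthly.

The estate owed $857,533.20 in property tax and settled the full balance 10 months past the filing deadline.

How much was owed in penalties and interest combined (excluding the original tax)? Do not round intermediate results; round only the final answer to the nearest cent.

Failure-to-file penalty: 5% × $857,533.20 = $42,876.66
Failure-to-pay penalty: 10 × 1.5% × $857,533.20 = $128,629.98
Interest (13.2%/yr ÷ 12 = 1.1%/month): $857,533.20 × ((1 + 0.011)^10 − 1) = $99,137.5572…
Penalties + interest = $171,506.6400 + $99,137.5572… = $270,644.20

$270,644.20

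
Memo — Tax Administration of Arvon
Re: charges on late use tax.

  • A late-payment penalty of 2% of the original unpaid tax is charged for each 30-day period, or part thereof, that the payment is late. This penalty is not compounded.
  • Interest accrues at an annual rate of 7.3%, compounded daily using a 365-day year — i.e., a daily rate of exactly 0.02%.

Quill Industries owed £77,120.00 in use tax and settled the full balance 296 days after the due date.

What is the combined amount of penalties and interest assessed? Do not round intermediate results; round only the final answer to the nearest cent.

Penalty periods: ⌈296/30⌉ = 10; penalty = 10 × 2% × £77,120.00 = £15,424.00
Interest: £77,120.00 × ((1 + 0.0002)^296 − 1) = £77,120.00 × 0.06098114… = £4,702.8653…
Penalties + interest = £15,424.0000 + £4,702.8653… = £20,126.87

£20,126.87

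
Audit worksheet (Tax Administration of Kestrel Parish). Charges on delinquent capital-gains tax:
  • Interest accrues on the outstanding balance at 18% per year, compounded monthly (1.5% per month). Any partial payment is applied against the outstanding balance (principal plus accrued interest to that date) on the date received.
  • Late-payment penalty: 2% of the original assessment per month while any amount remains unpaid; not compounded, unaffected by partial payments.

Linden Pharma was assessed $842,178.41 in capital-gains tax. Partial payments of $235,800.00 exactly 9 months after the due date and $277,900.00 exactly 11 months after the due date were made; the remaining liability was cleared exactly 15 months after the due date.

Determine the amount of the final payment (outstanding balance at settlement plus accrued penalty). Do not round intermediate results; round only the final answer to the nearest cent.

Balance at month 9: $842,178.4100 × (1 + 0.015)^9 = $962,938.3515…
After $235,800.00 payment: $962,938.3515… − $235,800.00 = $727,138.3515…
Balance at month 11: $727,138.3515… × (1 + 0.015)^2 = $749,116.1082…
After $277,900.00 payment: $749,116.1082… − $277,900.00 = $471,216.1082…
Balance at month 15: $471,216.1082… × (1 + 0.015)^4 = $500,131.6017…
Penalty: 15 × 2% × $842,178.41 = $252,653.52…
Final settlement = outstanding balance + penalty = $500,131.6017… + $252,653.52… = $752,785.12

$752,785.12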